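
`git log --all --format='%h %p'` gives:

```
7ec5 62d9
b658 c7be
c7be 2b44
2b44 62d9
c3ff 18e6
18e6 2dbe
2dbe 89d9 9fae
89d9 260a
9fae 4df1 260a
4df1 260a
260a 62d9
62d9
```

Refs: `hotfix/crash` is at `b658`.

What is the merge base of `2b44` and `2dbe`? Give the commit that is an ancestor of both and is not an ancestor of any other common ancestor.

62d9

Ancestors of 2b44: {2b44, 62d9}.
Ancestors of 2dbe: {260a, 2dbe, 4df1, 62d9, 89d9, 9fae}.
Common ancestors: {62d9}.
The only common ancestor is 62d9, so it is the merge base.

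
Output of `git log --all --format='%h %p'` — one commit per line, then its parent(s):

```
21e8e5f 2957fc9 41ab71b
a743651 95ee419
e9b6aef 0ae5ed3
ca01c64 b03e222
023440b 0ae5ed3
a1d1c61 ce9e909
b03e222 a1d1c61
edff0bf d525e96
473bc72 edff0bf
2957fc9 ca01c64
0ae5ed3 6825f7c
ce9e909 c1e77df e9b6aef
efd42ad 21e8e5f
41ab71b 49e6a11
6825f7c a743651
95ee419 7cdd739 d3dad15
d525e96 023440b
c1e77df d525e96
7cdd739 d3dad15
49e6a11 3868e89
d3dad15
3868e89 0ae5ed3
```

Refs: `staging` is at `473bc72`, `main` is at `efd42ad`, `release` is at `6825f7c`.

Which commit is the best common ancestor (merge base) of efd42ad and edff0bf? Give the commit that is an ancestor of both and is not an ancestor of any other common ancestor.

Ancestors of efd42ad: {023440b, 0ae5ed3, 21e8e5f, 2957fc9, 3868e89, 41ab71b, 49e6a11, 6825f7c, 7cdd739, 95ee419, a1d1c61, a743651, b03e222, c1e77df, ca01c64, ce9e909, d3dad15, d525e96, e9b6aef, efd42ad}.
Ancestors of edff0bf: {023440b, 0ae5ed3, 6825f7c, 7cdd739, 95ee419, a743651, d3dad15, d525e96, edff0bf}.
Common ancestors: {023440b, 0ae5ed3, 6825f7c, 7cdd739, 95ee419, a743651, d3dad15, d525e96}.
Among these, d525e96 is not an ancestor of any other common ancestor — it is the merge base.

d525e96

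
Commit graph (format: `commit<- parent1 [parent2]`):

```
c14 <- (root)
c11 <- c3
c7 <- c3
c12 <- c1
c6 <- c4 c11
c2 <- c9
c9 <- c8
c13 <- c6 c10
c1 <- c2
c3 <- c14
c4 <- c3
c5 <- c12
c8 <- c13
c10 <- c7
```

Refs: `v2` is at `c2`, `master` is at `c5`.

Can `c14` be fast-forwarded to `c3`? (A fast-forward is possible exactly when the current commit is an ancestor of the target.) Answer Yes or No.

Yes

A fast-forward from c14 to c3 is possible iff c14 is an ancestor of c3.
Ancestors of c3: {c14, c3}.
c14 is among them, so fast-forward is possible.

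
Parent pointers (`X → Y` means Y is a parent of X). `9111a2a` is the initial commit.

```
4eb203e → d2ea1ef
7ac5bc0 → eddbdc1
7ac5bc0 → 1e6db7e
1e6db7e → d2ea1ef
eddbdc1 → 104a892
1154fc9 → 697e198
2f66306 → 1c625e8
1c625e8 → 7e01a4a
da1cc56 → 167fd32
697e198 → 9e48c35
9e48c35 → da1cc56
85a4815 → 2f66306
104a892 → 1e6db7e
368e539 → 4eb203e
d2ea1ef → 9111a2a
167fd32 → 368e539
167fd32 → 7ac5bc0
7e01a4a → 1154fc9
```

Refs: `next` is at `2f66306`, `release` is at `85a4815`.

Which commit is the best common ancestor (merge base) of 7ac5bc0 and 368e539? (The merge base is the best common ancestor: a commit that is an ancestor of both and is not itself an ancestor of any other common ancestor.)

Ancestors of 7ac5bc0: {104a892, 1e6db7e, 7ac5bc0, 9111a2a, d2ea1ef, eddbdc1}.
Ancestors of 368e539: {368e539, 4eb203e, 9111a2a, d2ea1ef}.
Common ancestors: {9111a2a, d2ea1ef}.
Among these, d2ea1ef is not an ancestor of any other common ancestor — it is the merge base.

d2ea1ef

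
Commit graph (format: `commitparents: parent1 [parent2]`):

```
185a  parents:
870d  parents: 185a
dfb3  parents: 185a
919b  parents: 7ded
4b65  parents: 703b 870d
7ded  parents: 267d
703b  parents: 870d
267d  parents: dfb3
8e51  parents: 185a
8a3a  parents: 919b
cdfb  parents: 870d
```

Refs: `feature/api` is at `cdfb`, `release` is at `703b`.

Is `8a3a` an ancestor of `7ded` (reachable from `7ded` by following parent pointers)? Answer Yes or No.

Ancestors of 7ded: {185a, 267d, 7ded, dfb3}.
8a3a is not in that set, so it is not an ancestor of 7ded.

No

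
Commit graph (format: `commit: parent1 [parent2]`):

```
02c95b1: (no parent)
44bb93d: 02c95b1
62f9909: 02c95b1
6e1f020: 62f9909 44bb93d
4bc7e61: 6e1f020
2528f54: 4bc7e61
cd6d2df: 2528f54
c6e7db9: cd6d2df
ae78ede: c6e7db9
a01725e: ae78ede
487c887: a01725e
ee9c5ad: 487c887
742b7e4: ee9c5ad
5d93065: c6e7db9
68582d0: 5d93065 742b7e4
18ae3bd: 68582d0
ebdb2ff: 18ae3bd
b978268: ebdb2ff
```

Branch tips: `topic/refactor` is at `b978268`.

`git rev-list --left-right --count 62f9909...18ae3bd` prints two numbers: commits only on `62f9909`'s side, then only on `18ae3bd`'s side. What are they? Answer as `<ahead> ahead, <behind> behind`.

Reachable from 62f9909: {02c95b1, 62f9909}.
Reachable from 18ae3bd: {02c95b1, 18ae3bd, 2528f54, 44bb93d, 487c887, 4bc7e61, 5d93065, 62f9909, 68582d0, 6e1f020, 742b7e4, a01725e, ae78ede, c6e7db9, cd6d2df, ee9c5ad}.
Only in 62f9909's history (ahead): {} — 0.
Only in 18ae3bd's history (behind): {18ae3bd, 2528f54, 44bb93d, 487c887, 4bc7e61, 5d93065, 68582d0, 6e1f020, 742b7e4, a01725e, ae78ede, c6e7db9, cd6d2df, ee9c5ad} — 14.

0 ahead, 14 behind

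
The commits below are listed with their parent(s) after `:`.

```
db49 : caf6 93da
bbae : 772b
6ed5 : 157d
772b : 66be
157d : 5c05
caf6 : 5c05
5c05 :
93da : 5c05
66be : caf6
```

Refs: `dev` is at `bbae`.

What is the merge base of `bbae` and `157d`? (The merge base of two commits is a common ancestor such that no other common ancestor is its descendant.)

Ancestors of bbae: {5c05, 66be, 772b, bbae, caf6}.
Ancestors of 157d: {157d, 5c05}.
Common ancestors: {5c05}.
The only common ancestor is 5c05, so it is the merge base.

5c05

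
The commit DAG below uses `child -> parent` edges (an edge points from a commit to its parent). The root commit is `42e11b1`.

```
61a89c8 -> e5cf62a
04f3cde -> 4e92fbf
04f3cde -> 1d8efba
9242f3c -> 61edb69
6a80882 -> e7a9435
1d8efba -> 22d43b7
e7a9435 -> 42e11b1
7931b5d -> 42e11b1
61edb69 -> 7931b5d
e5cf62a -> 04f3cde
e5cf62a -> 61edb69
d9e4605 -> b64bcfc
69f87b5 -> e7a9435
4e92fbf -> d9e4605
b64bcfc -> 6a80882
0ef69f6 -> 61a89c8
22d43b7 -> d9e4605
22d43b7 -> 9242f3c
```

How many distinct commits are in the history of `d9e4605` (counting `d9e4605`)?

Walking parent pointers from d9e4605: reachable set = {42e11b1, 6a80882, b64bcfc, d9e4605, e7a9435}.
That is 5 commits.

5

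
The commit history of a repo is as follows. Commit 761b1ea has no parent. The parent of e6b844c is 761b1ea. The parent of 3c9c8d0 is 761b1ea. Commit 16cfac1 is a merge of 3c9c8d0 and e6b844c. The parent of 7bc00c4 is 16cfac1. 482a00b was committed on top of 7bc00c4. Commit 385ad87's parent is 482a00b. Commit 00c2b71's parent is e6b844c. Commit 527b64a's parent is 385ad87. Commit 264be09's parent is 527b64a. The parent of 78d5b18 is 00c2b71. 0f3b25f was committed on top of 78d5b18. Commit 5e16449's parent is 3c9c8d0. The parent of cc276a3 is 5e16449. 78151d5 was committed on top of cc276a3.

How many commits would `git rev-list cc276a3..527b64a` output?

6

Reachable from 527b64a: {16cfac1, 385ad87, 3c9c8d0, 482a00b, 527b64a, 761b1ea, 7bc00c4, e6b844c}.
Reachable from cc276a3: {3c9c8d0, 5e16449, 761b1ea, cc276a3}.
In 527b64a's history but not cc276a3's: {16cfac1, 385ad87, 482a00b, 527b64a, 7bc00c4, e6b844c} — 6 commits.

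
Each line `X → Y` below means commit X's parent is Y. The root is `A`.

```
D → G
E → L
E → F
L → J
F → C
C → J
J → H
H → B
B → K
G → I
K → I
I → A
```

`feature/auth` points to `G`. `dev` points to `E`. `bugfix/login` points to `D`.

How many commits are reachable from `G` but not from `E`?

Reachable from G: {A, G, I}.
Reachable from E: {A, B, C, E, F, H, I, J, K, L}.
In G's history but not E's: {G} — 1 commit.

1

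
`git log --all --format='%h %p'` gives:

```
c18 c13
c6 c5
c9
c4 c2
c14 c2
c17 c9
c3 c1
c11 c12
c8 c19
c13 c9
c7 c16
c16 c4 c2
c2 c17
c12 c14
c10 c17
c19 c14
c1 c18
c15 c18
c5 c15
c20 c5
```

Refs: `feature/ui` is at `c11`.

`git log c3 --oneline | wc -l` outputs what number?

Walking parent pointers from c3: reachable set = {c1, c13, c18, c3, c9}.
That is 5 commits.

5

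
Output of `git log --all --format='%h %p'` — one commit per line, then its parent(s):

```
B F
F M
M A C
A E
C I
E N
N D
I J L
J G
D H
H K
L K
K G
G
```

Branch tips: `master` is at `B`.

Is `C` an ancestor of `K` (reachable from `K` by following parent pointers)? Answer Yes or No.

No

Ancestors of K: {G, K}.
C is not in that set, so it is not an ancestor of K.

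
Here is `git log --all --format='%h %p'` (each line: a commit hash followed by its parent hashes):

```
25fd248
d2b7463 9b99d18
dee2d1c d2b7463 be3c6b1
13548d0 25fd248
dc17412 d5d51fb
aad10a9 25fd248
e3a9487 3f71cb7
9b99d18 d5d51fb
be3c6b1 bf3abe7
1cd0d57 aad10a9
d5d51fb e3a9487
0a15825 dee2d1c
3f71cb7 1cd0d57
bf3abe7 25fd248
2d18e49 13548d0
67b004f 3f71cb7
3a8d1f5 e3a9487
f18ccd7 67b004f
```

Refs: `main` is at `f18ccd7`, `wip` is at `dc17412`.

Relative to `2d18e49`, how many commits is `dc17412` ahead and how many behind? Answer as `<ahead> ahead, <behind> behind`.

Reachable from dc17412: {1cd0d57, 25fd248, 3f71cb7, aad10a9, d5d51fb, dc17412, e3a9487}.
Reachable from 2d18e49: {13548d0, 25fd248, 2d18e49}.
Only in dc17412's history (ahead): {1cd0d57, 3f71cb7, aad10a9, d5d51fb, dc17412, e3a9487} — 6.
Only in 2d18e49's history (behind): {13548d0, 2d18e49} — 2.

6 ahead, 2 behind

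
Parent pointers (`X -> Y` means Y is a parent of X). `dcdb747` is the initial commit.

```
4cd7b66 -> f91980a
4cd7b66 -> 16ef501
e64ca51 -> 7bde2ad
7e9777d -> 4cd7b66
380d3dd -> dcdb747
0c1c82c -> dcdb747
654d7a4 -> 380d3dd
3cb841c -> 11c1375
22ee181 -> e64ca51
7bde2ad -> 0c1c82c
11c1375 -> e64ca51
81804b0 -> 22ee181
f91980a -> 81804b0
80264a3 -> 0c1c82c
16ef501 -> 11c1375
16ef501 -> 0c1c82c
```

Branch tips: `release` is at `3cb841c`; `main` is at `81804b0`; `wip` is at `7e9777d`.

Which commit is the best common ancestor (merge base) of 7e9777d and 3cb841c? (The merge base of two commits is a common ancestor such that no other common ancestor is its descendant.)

Ancestors of 7e9777d: {0c1c82c, 11c1375, 16ef501, 22ee181, 4cd7b66, 7bde2ad, 7e9777d, 81804b0, dcdb747, e64ca51, f91980a}.
Ancestors of 3cb841c: {0c1c82c, 11c1375, 3cb841c, 7bde2ad, dcdb747, e64ca51}.
Common ancestors: {0c1c82c, 11c1375, 7bde2ad, dcdb747, e64ca51}.
Among these, 11c1375 is not an ancestor of any other common ancestor — it is the merge base.

11c1375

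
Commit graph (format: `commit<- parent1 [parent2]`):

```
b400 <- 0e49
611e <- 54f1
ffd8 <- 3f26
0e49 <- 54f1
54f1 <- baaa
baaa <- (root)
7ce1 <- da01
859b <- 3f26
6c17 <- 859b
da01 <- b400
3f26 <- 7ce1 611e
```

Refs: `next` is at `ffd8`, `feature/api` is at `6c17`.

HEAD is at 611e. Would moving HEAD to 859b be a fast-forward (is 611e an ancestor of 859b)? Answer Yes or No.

Yes

A fast-forward from 611e to 859b is possible iff 611e is an ancestor of 859b.
Ancestors of 859b: {0e49, 3f26, 54f1, 611e, 7ce1, 859b, b400, baaa, da01}.
611e is among them, so fast-forward is possible.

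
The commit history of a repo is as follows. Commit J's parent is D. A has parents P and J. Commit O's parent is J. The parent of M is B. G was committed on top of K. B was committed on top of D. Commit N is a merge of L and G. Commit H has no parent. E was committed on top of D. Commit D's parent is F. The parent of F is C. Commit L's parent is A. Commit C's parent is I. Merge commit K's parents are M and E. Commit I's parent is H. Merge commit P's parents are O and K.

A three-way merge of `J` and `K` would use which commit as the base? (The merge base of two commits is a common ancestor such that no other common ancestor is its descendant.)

Ancestors of J: {C, D, F, H, I, J}.
Ancestors of K: {B, C, D, E, F, H, I, K, M}.
Common ancestors: {C, D, F, H, I}.
Among these, D is not an ancestor of any other common ancestor — it is the merge base.

D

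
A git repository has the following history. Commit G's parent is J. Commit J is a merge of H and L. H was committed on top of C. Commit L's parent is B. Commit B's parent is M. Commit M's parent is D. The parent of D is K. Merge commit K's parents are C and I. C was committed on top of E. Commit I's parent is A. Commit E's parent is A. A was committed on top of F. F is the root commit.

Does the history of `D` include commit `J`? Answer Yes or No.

No

Ancestors of D: {A, C, D, E, F, I, K}.
J is not in that set, so it is not an ancestor of D.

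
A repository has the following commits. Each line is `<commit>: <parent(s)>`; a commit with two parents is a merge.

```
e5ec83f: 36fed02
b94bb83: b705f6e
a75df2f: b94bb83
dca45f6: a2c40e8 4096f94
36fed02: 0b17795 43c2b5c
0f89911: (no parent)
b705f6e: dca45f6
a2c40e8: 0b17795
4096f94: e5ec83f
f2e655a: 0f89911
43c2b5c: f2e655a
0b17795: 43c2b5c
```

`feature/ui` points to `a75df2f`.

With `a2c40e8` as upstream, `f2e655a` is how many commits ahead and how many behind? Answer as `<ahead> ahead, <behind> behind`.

Reachable from f2e655a: {0f89911, f2e655a}.
Reachable from a2c40e8: {0b17795, 0f89911, 43c2b5c, a2c40e8, f2e655a}.
Only in f2e655a's history (ahead): {} — 0.
Only in a2c40e8's history (behind): {0b17795, 43c2b5c, a2c40e8} — 3.

0 ahead, 3 behind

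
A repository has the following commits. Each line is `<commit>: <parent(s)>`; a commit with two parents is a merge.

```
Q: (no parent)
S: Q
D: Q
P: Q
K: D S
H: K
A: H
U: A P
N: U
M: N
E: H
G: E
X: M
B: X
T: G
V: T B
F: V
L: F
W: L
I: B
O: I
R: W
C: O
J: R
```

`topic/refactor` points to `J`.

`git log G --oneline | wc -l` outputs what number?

Walking parent pointers from G: reachable set = {D, E, G, H, K, Q, S}.
That is 7 commits.

7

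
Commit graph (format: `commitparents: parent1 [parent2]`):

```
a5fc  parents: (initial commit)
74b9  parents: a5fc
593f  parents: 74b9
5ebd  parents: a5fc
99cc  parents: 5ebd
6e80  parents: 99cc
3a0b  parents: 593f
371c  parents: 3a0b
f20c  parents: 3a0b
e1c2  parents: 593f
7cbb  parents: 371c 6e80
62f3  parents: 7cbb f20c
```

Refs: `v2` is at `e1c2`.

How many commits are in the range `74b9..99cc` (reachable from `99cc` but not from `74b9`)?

Reachable from 99cc: {5ebd, 99cc, a5fc}.
Reachable from 74b9: {74b9, a5fc}.
In 99cc's history but not 74b9's: {5ebd, 99cc} — 2 commits.

2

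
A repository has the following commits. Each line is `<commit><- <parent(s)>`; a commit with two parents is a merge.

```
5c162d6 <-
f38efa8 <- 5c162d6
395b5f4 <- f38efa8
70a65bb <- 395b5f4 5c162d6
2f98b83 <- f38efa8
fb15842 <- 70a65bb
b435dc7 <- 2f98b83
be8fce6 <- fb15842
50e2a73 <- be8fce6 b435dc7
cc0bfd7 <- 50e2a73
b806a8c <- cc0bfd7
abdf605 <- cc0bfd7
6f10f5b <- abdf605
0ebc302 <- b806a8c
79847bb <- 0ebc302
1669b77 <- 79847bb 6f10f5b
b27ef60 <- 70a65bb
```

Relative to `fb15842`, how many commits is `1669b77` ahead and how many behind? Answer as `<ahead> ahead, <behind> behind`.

Reachable from 1669b77: {0ebc302, 1669b77, 2f98b83, 395b5f4, 50e2a73, 5c162d6, 6f10f5b, 70a65bb, 79847bb, abdf605, b435dc7, b806a8c, be8fce6, cc0bfd7, f38efa8, fb15842}.
Reachable from fb15842: {395b5f4, 5c162d6, 70a65bb, f38efa8, fb15842}.
Only in 1669b77's history (ahead): {0ebc302, 1669b77, 2f98b83, 50e2a73, 6f10f5b, 79847bb, abdf605, b435dc7, b806a8c, be8fce6, cc0bfd7} — 11.
Only in fb15842's history (behind): {} — 0.

11 ahead, 0 behind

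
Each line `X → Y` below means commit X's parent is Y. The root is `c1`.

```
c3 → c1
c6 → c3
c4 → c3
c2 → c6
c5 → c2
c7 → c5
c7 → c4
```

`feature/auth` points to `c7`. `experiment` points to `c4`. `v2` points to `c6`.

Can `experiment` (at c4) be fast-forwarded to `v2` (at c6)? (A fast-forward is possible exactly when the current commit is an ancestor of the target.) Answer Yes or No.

A fast-forward from c4 to c6 is possible iff c4 is an ancestor of c6.
Ancestors of c6: {c1, c3, c6}.
c4 is not among them, so fast-forward is not possible.

No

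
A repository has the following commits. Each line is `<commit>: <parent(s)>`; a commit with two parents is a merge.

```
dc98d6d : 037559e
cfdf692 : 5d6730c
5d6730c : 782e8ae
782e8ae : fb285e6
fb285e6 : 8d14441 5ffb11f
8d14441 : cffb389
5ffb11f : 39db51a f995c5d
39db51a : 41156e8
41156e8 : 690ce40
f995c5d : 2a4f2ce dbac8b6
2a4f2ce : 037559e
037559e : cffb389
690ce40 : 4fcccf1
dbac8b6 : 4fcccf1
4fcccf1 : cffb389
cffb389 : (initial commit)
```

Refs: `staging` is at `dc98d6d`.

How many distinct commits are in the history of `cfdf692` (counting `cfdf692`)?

Walking parent pointers from cfdf692: reachable set = {037559e, 2a4f2ce, 39db51a, 41156e8, 4fcccf1, 5d6730c, 5ffb11f, 690ce40, 782e8ae, 8d14441, cfdf692, cffb389, dbac8b6, f995c5d, fb285e6}.
That is 15 commits.

15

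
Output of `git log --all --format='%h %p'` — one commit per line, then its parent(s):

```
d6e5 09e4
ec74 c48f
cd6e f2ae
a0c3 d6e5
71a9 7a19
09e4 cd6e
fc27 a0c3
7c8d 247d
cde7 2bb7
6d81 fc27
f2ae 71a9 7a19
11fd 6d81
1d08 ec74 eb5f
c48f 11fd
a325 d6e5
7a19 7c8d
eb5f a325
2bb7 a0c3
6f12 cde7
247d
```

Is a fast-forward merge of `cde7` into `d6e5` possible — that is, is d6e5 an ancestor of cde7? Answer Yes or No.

A fast-forward from d6e5 to cde7 is possible iff d6e5 is an ancestor of cde7.
Ancestors of cde7: {09e4, 247d, 2bb7, 71a9, 7a19, 7c8d, a0c3, cd6e, cde7, d6e5, f2ae}.
d6e5 is among them, so fast-forward is possible.

Yes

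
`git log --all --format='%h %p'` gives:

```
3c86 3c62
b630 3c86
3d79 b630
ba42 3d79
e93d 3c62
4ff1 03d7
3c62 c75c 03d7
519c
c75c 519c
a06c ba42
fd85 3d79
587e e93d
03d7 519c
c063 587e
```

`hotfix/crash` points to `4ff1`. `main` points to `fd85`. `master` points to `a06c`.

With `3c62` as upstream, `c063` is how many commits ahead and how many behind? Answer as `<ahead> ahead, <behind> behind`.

3 ahead, 0 behind

Reachable from c063: {03d7, 3c62, 519c, 587e, c063, c75c, e93d}.
Reachable from 3c62: {03d7, 3c62, 519c, c75c}.
Only in c063's history (ahead): {587e, c063, e93d} — 3.
Only in 3c62's history (behind): {} — 0.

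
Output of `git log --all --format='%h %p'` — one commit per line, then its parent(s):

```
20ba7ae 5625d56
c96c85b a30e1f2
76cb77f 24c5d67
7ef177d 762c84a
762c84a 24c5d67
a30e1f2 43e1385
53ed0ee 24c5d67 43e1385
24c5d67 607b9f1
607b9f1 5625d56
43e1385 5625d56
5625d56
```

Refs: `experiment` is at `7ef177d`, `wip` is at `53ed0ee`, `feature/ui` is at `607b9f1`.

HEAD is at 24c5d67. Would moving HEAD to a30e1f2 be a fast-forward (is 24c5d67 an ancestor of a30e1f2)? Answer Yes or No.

No

A fast-forward from 24c5d67 to a30e1f2 is possible iff 24c5d67 is an ancestor of a30e1f2.
Ancestors of a30e1f2: {43e1385, 5625d56, a30e1f2}.
24c5d67 is not among them, so fast-forward is not possible.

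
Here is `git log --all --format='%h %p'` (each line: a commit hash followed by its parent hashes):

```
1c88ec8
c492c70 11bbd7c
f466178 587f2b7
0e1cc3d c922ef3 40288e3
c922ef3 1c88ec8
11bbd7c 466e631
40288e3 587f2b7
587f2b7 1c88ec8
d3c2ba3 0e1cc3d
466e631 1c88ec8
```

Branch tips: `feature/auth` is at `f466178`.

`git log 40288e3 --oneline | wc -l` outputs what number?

3

Walking parent pointers from 40288e3: reachable set = {1c88ec8, 40288e3, 587f2b7}.
That is 3 commits.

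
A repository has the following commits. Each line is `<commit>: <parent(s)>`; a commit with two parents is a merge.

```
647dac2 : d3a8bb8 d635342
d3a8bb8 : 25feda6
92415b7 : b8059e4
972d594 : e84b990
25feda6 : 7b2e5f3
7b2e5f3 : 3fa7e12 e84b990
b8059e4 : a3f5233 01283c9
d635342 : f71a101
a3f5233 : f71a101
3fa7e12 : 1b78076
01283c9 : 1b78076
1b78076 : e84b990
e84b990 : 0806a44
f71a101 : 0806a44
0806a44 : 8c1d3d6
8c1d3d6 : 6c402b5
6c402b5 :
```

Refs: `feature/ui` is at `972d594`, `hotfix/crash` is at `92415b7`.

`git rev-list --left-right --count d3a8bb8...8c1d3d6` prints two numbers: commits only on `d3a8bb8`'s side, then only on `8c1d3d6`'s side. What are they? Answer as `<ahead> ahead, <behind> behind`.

7 ahead, 0 behind

Reachable from d3a8bb8: {0806a44, 1b78076, 25feda6, 3fa7e12, 6c402b5, 7b2e5f3, 8c1d3d6, d3a8bb8, e84b990}.
Reachable from 8c1d3d6: {6c402b5, 8c1d3d6}.
Only in d3a8bb8's history (ahead): {0806a44, 1b78076, 25feda6, 3fa7e12, 7b2e5f3, d3a8bb8, e84b990} — 7.
Only in 8c1d3d6's history (behind): {} — 0.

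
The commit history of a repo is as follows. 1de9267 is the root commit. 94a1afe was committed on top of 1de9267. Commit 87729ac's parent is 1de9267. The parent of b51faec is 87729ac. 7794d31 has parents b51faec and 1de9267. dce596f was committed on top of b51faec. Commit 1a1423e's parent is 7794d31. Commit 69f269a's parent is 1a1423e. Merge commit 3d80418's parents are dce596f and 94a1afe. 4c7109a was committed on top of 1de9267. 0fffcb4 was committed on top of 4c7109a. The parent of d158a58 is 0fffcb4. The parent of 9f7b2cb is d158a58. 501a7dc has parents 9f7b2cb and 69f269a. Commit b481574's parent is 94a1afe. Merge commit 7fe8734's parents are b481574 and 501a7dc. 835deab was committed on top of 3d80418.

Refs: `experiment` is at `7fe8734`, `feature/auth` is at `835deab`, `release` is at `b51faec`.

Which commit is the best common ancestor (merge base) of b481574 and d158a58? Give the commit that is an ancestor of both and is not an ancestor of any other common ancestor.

Ancestors of b481574: {1de9267, 94a1afe, b481574}.
Ancestors of d158a58: {0fffcb4, 1de9267, 4c7109a, d158a58}.
Common ancestors: {1de9267}.
The only common ancestor is 1de9267, so it is the merge base.

1de9267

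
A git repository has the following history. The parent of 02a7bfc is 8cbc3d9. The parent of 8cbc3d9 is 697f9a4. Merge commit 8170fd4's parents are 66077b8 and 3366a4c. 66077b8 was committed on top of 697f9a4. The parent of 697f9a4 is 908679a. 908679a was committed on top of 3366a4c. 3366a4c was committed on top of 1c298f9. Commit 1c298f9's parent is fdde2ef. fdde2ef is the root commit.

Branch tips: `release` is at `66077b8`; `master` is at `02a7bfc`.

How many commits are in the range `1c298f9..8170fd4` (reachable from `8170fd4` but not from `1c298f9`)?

5

Reachable from 8170fd4: {1c298f9, 3366a4c, 66077b8, 697f9a4, 8170fd4, 908679a, fdde2ef}.
Reachable from 1c298f9: {1c298f9, fdde2ef}.
In 8170fd4's history but not 1c298f9's: {3366a4c, 66077b8, 697f9a4, 8170fd4, 908679a} — 5 commits.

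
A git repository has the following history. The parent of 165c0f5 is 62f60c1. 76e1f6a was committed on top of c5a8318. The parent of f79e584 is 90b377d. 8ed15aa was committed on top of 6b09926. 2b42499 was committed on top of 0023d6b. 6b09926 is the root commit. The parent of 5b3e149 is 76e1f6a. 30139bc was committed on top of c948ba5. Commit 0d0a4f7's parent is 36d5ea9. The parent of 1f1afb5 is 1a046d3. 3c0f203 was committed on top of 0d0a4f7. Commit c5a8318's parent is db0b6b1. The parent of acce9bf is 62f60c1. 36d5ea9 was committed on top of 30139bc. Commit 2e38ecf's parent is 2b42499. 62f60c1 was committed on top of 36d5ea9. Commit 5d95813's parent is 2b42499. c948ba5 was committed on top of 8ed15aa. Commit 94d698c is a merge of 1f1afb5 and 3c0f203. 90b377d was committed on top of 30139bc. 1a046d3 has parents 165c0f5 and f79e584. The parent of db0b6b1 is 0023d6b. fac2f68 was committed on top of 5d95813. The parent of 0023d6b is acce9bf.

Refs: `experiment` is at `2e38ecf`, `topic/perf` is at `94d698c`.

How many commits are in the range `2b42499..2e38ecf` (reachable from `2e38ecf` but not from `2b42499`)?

1

Reachable from 2e38ecf: {0023d6b, 2b42499, 2e38ecf, 30139bc, 36d5ea9, 62f60c1, 6b09926, 8ed15aa, acce9bf, c948ba5}.
Reachable from 2b42499: {0023d6b, 2b42499, 30139bc, 36d5ea9, 62f60c1, 6b09926, 8ed15aa, acce9bf, c948ba5}.
In 2e38ecf's history but not 2b42499's: {2e38ecf} — 1 commit.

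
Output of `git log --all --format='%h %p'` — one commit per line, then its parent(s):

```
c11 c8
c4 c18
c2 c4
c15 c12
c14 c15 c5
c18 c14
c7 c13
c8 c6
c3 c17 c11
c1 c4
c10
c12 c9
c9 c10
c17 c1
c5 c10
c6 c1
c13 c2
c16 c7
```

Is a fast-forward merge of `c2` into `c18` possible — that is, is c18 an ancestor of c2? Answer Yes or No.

Yes

A fast-forward from c18 to c2 is possible iff c18 is an ancestor of c2.
Ancestors of c2: {c10, c12, c14, c15, c18, c2, c4, c5, c9}.
c18 is among them, so fast-forward is possible.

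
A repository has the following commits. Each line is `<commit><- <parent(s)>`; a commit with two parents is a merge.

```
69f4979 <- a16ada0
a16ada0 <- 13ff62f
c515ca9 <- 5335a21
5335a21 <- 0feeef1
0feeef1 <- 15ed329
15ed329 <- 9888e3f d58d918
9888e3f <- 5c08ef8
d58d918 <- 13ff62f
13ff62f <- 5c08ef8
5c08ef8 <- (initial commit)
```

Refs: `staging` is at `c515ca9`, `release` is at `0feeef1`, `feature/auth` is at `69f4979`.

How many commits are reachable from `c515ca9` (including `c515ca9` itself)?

8

Walking parent pointers from c515ca9: reachable set = {0feeef1, 13ff62f, 15ed329, 5335a21, 5c08ef8, 9888e3f, c515ca9, d58d918}.
That is 8 commits.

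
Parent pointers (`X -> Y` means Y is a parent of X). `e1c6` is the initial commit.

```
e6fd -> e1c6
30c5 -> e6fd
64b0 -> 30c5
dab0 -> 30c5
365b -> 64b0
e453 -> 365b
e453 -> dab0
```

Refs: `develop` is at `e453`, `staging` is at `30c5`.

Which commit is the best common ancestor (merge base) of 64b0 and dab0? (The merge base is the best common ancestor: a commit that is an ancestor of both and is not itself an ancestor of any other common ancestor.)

Ancestors of 64b0: {30c5, 64b0, e1c6, e6fd}.
Ancestors of dab0: {30c5, dab0, e1c6, e6fd}.
Common ancestors: {30c5, e1c6, e6fd}.
Among these, 30c5 is not an ancestor of any other common ancestor — it is the merge base.

30c5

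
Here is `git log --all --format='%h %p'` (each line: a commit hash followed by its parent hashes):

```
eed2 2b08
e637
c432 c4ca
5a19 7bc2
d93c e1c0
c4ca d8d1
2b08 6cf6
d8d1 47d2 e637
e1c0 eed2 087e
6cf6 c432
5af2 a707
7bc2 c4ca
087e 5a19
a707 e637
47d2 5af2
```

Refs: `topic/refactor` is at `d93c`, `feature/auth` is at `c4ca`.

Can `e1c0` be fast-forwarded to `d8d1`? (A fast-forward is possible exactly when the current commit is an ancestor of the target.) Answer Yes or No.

No

A fast-forward from e1c0 to d8d1 is possible iff e1c0 is an ancestor of d8d1.
Ancestors of d8d1: {47d2, 5af2, a707, d8d1, e637}.
e1c0 is not among them, so fast-forward is not possible.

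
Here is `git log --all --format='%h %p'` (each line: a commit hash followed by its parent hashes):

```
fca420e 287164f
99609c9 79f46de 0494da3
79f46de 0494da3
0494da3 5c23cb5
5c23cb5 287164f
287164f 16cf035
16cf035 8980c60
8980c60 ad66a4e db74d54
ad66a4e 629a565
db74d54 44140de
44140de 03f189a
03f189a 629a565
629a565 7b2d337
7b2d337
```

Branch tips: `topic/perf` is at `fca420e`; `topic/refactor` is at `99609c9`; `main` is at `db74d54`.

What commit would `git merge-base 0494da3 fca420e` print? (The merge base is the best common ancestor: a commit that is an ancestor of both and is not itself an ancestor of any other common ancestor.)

Ancestors of 0494da3: {03f189a, 0494da3, 16cf035, 287164f, 44140de, 5c23cb5, 629a565, 7b2d337, 8980c60, ad66a4e, db74d54}.
Ancestors of fca420e: {03f189a, 16cf035, 287164f, 44140de, 629a565, 7b2d337, 8980c60, ad66a4e, db74d54, fca420e}.
Common ancestors: {03f189a, 16cf035, 287164f, 44140de, 629a565, 7b2d337, 8980c60, ad66a4e, db74d54}.
Among these, 287164f is not an ancestor of any other common ancestor — it is the merge base.

287164f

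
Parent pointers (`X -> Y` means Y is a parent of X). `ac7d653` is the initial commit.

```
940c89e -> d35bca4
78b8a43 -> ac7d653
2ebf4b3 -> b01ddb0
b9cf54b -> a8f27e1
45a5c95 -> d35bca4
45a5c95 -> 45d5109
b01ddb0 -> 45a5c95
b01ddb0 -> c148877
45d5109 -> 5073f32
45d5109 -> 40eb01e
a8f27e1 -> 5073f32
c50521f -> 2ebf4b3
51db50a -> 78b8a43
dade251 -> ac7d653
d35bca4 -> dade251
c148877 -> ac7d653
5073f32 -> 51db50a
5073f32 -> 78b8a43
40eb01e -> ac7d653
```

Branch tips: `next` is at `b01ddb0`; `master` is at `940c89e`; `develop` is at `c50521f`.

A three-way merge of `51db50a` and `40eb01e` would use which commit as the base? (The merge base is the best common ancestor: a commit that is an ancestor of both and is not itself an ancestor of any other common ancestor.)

Ancestors of 51db50a: {51db50a, 78b8a43, ac7d653}.
Ancestors of 40eb01e: {40eb01e, ac7d653}.
Common ancestors: {ac7d653}.
The only common ancestor is ac7d653, so it is the merge base.

ac7d653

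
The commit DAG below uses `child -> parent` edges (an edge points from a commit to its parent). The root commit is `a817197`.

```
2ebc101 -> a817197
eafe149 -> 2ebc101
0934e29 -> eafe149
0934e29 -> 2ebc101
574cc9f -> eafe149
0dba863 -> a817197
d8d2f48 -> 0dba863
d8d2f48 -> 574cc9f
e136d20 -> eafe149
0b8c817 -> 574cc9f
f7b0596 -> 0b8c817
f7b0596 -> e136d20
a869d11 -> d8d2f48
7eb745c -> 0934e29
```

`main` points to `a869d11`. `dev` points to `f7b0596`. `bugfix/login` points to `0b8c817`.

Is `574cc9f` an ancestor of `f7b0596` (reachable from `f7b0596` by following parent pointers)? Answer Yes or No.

Ancestors of f7b0596 (commits reachable by following parents): {0b8c817, 2ebc101, 574cc9f, a817197, e136d20, eafe149, f7b0596}.
574cc9f is in that set, so it is an ancestor of f7b0596.

Yes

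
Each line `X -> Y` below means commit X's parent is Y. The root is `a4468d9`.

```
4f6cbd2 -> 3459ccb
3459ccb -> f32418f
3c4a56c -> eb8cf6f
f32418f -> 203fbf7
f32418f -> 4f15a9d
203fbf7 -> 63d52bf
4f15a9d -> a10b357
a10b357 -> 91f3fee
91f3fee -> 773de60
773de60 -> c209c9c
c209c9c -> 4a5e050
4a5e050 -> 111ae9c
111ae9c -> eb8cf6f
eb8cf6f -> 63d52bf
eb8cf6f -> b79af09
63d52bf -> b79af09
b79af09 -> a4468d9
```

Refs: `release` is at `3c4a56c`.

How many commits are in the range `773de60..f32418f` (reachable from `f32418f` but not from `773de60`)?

5

Reachable from f32418f: {111ae9c, 203fbf7, 4a5e050, 4f15a9d, 63d52bf, 773de60, 91f3fee, a10b357, a4468d9, b79af09, c209c9c, eb8cf6f, f32418f}.
Reachable from 773de60: {111ae9c, 4a5e050, 63d52bf, 773de60, a4468d9, b79af09, c209c9c, eb8cf6f}.
In f32418f's history but not 773de60's: {203fbf7, 4f15a9d, 91f3fee, a10b357, f32418f} — 5 commits.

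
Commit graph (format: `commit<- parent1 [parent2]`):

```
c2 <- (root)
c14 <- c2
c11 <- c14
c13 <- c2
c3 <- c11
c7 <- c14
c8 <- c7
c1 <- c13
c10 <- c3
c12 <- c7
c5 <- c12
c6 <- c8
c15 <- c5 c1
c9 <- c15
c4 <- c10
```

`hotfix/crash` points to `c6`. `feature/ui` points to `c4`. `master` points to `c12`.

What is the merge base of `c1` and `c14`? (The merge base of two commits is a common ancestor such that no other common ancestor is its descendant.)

Ancestors of c1: {c1, c13, c2}.
Ancestors of c14: {c14, c2}.
Common ancestors: {c2}.
The only common ancestor is c2, so it is the merge base.

c2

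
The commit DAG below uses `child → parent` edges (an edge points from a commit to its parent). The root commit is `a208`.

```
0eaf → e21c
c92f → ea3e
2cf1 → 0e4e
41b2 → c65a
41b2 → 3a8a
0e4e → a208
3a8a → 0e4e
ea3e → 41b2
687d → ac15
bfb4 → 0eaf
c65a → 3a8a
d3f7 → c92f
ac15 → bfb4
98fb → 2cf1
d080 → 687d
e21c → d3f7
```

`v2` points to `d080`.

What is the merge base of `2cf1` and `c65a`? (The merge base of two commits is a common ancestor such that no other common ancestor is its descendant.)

0e4e

Ancestors of 2cf1: {0e4e, 2cf1, a208}.
Ancestors of c65a: {0e4e, 3a8a, a208, c65a}.
Common ancestors: {0e4e, a208}.
Among these, 0e4e is not an ancestor of any other common ancestor — it is the merge base.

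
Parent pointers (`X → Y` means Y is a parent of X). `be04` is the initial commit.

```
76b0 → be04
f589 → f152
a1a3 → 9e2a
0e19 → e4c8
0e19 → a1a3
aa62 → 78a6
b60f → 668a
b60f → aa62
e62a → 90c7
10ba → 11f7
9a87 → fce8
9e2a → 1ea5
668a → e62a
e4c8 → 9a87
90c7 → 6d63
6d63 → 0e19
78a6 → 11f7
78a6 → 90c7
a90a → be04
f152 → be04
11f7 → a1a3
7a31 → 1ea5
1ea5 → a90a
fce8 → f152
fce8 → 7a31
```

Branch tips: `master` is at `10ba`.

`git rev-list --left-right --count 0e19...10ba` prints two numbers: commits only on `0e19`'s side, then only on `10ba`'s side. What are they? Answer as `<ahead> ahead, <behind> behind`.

6 ahead, 2 behind

Reachable from 0e19: {0e19, 1ea5, 7a31, 9a87, 9e2a, a1a3, a90a, be04, e4c8, f152, fce8}.
Reachable from 10ba: {10ba, 11f7, 1ea5, 9e2a, a1a3, a90a, be04}.
Only in 0e19's history (ahead): {0e19, 7a31, 9a87, e4c8, f152, fce8} — 6.
Only in 10ba's history (behind): {10ba, 11f7} — 2.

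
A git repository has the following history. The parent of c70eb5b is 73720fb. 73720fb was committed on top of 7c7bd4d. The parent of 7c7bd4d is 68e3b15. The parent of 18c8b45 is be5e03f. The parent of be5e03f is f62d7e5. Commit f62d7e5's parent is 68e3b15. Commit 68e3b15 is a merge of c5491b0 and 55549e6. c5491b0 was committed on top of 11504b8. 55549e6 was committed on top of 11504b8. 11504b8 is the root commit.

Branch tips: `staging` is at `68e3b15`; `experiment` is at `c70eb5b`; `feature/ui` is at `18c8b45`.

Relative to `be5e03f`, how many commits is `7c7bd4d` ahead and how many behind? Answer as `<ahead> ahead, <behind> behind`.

1 ahead, 2 behind

Reachable from 7c7bd4d: {11504b8, 55549e6, 68e3b15, 7c7bd4d, c5491b0}.
Reachable from be5e03f: {11504b8, 55549e6, 68e3b15, be5e03f, c5491b0, f62d7e5}.
Only in 7c7bd4d's history (ahead): {7c7bd4d} — 1.
Only in be5e03f's history (behind): {be5e03f, f62d7e5} — 2.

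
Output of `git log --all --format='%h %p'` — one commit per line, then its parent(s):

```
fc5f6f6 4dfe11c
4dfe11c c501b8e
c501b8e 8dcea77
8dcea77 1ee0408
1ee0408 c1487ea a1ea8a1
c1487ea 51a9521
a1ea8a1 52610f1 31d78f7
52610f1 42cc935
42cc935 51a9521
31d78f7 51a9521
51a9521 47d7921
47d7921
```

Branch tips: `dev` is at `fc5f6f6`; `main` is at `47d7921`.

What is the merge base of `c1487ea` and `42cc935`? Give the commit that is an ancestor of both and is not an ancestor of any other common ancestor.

51a9521

Ancestors of c1487ea: {47d7921, 51a9521, c1487ea}.
Ancestors of 42cc935: {42cc935, 47d7921, 51a9521}.
Common ancestors: {47d7921, 51a9521}.
Among these, 51a9521 is not an ancestor of any other common ancestor — it is the merge base.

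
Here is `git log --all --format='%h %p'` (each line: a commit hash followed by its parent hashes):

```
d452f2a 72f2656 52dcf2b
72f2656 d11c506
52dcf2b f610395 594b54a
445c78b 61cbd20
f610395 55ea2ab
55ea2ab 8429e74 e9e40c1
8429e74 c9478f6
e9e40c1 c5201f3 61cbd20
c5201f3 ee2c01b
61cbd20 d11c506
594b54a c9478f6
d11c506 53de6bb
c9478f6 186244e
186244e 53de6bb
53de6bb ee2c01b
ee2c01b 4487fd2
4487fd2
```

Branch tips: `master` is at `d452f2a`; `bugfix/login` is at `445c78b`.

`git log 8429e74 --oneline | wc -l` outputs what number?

6

Walking parent pointers from 8429e74: reachable set = {186244e, 4487fd2, 53de6bb, 8429e74, c9478f6, ee2c01b}.
That is 6 commits.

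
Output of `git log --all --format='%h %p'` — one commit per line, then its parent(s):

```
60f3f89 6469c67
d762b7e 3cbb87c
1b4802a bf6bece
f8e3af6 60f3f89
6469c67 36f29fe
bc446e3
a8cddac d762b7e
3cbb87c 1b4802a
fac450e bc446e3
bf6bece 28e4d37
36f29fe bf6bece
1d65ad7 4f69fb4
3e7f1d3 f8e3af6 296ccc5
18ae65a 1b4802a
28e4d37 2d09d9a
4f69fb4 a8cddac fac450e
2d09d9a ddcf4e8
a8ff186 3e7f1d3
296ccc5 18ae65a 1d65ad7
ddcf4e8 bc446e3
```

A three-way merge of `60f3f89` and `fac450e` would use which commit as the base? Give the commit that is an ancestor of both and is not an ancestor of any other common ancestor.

bc446e3

Ancestors of 60f3f89: {28e4d37, 2d09d9a, 36f29fe, 60f3f89, 6469c67, bc446e3, bf6bece, ddcf4e8}.
Ancestors of fac450e: {bc446e3, fac450e}.
Common ancestors: {bc446e3}.
The only common ancestor is bc446e3, so it is the merge base.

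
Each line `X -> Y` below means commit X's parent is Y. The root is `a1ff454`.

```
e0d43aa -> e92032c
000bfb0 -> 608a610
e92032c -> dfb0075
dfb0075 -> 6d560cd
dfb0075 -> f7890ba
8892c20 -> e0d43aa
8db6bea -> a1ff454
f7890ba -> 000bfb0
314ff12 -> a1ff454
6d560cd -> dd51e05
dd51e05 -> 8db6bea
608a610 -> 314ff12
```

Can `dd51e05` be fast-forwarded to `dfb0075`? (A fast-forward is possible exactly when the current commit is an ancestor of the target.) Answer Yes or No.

Yes

A fast-forward from dd51e05 to dfb0075 is possible iff dd51e05 is an ancestor of dfb0075.
Ancestors of dfb0075: {000bfb0, 314ff12, 608a610, 6d560cd, 8db6bea, a1ff454, dd51e05, dfb0075, f7890ba}.
dd51e05 is among them, so fast-forward is possible.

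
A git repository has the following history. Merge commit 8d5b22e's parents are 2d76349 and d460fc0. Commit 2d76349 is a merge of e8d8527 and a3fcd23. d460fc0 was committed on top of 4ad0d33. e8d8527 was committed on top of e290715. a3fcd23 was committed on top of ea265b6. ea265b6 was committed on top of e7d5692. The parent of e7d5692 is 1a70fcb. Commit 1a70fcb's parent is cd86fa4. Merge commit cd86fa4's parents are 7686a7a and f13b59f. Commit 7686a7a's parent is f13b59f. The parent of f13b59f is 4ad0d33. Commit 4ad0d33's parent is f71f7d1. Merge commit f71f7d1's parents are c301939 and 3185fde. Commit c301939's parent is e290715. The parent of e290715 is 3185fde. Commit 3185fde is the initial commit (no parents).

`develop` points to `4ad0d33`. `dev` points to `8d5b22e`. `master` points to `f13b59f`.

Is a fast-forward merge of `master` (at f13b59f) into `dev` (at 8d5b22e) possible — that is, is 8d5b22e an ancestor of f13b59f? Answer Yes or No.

A fast-forward from 8d5b22e to f13b59f is possible iff 8d5b22e is an ancestor of f13b59f.
Ancestors of f13b59f: {3185fde, 4ad0d33, c301939, e290715, f13b59f, f71f7d1}.
8d5b22e is not among them, so fast-forward is not possible.

No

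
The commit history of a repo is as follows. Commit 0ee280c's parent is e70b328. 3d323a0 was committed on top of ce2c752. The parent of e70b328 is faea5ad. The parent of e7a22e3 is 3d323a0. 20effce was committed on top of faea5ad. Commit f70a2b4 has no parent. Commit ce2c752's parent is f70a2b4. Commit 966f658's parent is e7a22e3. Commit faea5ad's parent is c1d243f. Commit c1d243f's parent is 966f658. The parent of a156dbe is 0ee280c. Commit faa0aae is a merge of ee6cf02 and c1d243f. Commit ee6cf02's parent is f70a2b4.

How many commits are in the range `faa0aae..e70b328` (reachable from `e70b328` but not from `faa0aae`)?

2

Reachable from e70b328: {3d323a0, 966f658, c1d243f, ce2c752, e70b328, e7a22e3, f70a2b4, faea5ad}.
Reachable from faa0aae: {3d323a0, 966f658, c1d243f, ce2c752, e7a22e3, ee6cf02, f70a2b4, faa0aae}.
In e70b328's history but not faa0aae's: {e70b328, faea5ad} — 2 commits.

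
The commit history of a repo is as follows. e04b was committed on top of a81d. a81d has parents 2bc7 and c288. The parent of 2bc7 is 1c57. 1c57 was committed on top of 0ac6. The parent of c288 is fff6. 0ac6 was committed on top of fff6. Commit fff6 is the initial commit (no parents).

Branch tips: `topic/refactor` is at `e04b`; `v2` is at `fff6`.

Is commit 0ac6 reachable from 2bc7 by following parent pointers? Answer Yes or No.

Yes

Ancestors of 2bc7 (commits reachable by following parents): {0ac6, 1c57, 2bc7, fff6}.
0ac6 is in that set, so it is an ancestor of 2bc7.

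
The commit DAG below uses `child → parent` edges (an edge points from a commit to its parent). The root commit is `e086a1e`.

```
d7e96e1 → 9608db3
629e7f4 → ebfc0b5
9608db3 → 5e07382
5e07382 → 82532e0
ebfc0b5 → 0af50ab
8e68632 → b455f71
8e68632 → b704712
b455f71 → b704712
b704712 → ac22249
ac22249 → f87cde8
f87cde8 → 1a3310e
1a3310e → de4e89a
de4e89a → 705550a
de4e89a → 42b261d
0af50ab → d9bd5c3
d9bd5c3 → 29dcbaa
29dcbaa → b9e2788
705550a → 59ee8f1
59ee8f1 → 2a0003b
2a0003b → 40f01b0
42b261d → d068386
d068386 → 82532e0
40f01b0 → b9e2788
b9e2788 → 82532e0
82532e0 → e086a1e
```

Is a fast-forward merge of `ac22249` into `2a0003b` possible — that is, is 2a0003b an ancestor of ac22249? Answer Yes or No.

A fast-forward from 2a0003b to ac22249 is possible iff 2a0003b is an ancestor of ac22249.
Ancestors of ac22249: {1a3310e, 2a0003b, 40f01b0, 42b261d, 59ee8f1, 705550a, 82532e0, ac22249, b9e2788, d068386, de4e89a, e086a1e, f87cde8}.
2a0003b is among them, so fast-forward is possible.

Yes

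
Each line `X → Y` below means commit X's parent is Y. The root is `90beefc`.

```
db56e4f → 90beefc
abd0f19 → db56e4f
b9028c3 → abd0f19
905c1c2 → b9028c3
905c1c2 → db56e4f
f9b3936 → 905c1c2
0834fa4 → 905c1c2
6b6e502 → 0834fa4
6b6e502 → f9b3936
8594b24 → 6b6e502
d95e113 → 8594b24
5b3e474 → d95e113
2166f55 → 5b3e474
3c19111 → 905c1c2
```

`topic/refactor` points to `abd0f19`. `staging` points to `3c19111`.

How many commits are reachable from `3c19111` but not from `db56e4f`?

4

Reachable from 3c19111: {3c19111, 905c1c2, 90beefc, abd0f19, b9028c3, db56e4f}.
Reachable from db56e4f: {90beefc, db56e4f}.
In 3c19111's history but not db56e4f's: {3c19111, 905c1c2, abd0f19, b9028c3} — 4 commits.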